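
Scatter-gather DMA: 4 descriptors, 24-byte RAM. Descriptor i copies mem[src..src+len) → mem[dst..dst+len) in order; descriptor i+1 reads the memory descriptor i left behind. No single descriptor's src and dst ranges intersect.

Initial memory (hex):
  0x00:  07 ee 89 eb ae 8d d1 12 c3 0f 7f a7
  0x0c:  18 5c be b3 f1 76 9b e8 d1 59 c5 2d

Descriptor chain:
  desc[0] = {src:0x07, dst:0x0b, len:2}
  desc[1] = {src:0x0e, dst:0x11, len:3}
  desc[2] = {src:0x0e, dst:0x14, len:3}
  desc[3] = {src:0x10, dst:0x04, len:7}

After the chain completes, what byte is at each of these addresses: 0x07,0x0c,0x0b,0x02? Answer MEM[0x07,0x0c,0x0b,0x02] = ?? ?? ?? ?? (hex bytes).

MEM[0x07,0x0c,0x0b,0x02] = f1 c3 12 89

D0: mem[0x0b..0x0c] <- [12 c3]
D1: mem[0x11..0x13] <- [be b3 f1]
D2: mem[0x14..0x16] <- [be b3 f1]
D3: mem[0x04..0x0a] <- [f1 be b3 f1 be b3 f1]
query mem[0x07]=0xf1, mem[0x0c]=0xc3, mem[0x0b]=0x12, mem[0x02]=0x89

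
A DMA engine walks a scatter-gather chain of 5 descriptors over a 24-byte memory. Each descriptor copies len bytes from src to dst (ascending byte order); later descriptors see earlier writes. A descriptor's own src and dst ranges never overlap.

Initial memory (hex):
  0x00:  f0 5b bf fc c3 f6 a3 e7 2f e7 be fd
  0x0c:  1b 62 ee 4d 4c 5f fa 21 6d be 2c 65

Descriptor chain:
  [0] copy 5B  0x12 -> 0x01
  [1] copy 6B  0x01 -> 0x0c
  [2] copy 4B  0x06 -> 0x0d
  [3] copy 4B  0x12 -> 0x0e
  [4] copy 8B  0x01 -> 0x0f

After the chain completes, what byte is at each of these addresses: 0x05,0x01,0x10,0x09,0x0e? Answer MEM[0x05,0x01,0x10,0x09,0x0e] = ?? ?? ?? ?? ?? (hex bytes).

  after D0: wrote 5B at 0x01 = fa216dbe2c
  after D1: wrote 6B at 0x0c = fa216dbe2ca3
  after D2: wrote 4B at 0x0d = a3e72fe7
  after D3: wrote 4B at 0x0e = fa216dbe
  after D4: wrote 8B at 0x0f = fa216dbe2ca3e72f
query mem[0x05]=0x2c, mem[0x01]=0xfa, mem[0x10]=0x21, mem[0x09]=0xe7, mem[0x0e]=0xfa

MEM[0x05,0x01,0x10,0x09,0x0e] = 2c fa 21 e7 fa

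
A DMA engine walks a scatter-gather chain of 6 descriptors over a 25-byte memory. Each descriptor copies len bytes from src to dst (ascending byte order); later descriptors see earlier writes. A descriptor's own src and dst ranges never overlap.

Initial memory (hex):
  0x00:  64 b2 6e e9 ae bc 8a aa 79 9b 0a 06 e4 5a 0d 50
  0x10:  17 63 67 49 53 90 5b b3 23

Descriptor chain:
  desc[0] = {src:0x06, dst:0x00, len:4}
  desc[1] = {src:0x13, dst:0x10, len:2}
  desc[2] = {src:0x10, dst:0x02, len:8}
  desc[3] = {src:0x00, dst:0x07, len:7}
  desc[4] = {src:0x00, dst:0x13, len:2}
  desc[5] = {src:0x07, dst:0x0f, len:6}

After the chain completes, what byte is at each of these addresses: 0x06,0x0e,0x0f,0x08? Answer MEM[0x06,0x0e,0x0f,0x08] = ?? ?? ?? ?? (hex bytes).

MEM[0x06,0x0e,0x0f,0x08] = 53 0d 8a aa

#0 dst[0x00+4] := {0x8a,0xaa,0x79,0x9b}
#1 dst[0x10+2] := {0x49,0x53}
#2 dst[0x02+8] := {0x49,0x53,0x67,0x49,0x53,0x90,0x5b,0xb3}
#3 dst[0x07+7] := {0x8a,0xaa,0x49,0x53,0x67,0x49,0x53}
#4 dst[0x13+2] := {0x8a,0xaa}
#5 dst[0x0f+6] := {0x8a,0xaa,0x49,0x53,0x67,0x49}
query mem[0x06]=0x53, mem[0x0e]=0x0d, mem[0x0f]=0x8a, mem[0x08]=0xaa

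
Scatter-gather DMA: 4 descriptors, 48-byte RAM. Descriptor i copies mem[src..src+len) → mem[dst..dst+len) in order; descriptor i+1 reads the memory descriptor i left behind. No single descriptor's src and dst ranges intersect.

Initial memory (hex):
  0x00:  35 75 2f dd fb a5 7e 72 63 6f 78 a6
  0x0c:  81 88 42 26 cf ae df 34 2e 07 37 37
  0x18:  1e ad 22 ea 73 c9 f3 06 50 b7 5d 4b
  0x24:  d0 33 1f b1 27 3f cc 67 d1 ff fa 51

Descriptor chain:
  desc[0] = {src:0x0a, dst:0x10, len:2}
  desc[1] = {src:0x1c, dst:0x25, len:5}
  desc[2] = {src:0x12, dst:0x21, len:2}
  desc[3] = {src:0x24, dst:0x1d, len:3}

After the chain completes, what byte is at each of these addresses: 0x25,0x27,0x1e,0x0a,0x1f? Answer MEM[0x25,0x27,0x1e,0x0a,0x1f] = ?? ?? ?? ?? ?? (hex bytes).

MEM[0x25,0x27,0x1e,0x0a,0x1f] = 73 f3 73 78 c9

[0] 0x0a->0x10 len=2 : 78 a6
[1] 0x1c->0x25 len=5 : 73 c9 f3 06 50
[2] 0x12->0x21 len=2 : df 34
[3] 0x24->0x1d len=3 : d0 73 c9
query mem[0x25]=0x73, mem[0x27]=0xf3, mem[0x1e]=0x73, mem[0x0a]=0x78, mem[0x1f]=0xc9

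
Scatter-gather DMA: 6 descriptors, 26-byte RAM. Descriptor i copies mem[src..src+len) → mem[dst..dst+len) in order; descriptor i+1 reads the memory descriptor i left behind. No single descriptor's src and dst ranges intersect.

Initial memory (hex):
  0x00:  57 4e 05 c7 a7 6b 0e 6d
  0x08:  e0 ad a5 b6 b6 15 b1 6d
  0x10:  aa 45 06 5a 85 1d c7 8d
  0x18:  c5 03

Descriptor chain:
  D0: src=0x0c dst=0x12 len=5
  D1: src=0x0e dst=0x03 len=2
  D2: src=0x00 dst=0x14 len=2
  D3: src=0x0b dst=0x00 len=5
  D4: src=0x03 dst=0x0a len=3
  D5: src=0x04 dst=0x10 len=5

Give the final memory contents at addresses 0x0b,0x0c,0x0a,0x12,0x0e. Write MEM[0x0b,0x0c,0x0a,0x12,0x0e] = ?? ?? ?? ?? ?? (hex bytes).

  after D0: wrote 5B at 0x12 = b615b16daa
  after D1: wrote 2B at 0x03 = b16d
  after D2: wrote 2B at 0x14 = 574e
  after D3: wrote 5B at 0x00 = b6b615b16d
  after D4: wrote 3B at 0x0a = b16d6b
  after D5: wrote 5B at 0x10 = 6d6b0e6de0
query mem[0x0b]=0x6d, mem[0x0c]=0x6b, mem[0x0a]=0xb1, mem[0x12]=0x0e, mem[0x0e]=0xb1

MEM[0x0b,0x0c,0x0a,0x12,0x0e] = 6d 6b b1 0e b1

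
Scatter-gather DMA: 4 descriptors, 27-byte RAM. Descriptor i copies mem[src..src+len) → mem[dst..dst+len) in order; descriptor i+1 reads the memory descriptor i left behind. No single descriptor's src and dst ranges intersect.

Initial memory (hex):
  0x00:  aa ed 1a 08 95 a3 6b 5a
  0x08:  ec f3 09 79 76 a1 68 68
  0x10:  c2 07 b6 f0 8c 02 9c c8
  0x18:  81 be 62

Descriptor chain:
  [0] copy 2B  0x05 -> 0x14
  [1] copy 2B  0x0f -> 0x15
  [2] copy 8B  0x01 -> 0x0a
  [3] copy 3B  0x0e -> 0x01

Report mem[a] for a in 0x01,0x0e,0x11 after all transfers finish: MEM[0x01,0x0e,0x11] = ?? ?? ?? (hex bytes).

MEM[0x01,0x0e,0x11] = a3 a3 ec

#0 dst[0x14+2] := {0xa3,0x6b}
#1 dst[0x15+2] := {0x68,0xc2}
#2 dst[0x0a+8] := {0xed,0x1a,0x08,0x95,0xa3,0x6b,0x5a,0xec}
#3 dst[0x01+3] := {0xa3,0x6b,0x5a}
query mem[0x01]=0xa3, mem[0x0e]=0xa3, mem[0x11]=0xec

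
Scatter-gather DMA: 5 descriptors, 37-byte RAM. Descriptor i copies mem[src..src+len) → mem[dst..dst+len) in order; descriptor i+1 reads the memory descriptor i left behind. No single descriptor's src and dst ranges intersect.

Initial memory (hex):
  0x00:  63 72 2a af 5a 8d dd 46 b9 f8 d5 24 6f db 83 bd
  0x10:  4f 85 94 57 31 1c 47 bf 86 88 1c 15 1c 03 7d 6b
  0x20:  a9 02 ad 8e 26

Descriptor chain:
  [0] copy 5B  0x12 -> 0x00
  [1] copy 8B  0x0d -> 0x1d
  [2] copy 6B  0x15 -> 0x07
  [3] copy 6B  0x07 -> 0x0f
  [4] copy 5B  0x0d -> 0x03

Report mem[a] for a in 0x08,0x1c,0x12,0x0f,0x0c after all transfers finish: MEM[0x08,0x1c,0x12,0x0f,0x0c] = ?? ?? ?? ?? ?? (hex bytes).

MEM[0x08,0x1c,0x12,0x0f,0x0c] = 47 1c 86 1c 1c

#0 dst[0x00+5] := {0x94,0x57,0x31,0x1c,0x47}
#1 dst[0x1d+8] := {0xdb,0x83,0xbd,0x4f,0x85,0x94,0x57,0x31}
#2 dst[0x07+6] := {0x1c,0x47,0xbf,0x86,0x88,0x1c}
#3 dst[0x0f+6] := {0x1c,0x47,0xbf,0x86,0x88,0x1c}
#4 dst[0x03+5] := {0xdb,0x83,0x1c,0x47,0xbf}
query mem[0x08]=0x47, mem[0x1c]=0x1c, mem[0x12]=0x86, mem[0x0f]=0x1c, mem[0x0c]=0x1c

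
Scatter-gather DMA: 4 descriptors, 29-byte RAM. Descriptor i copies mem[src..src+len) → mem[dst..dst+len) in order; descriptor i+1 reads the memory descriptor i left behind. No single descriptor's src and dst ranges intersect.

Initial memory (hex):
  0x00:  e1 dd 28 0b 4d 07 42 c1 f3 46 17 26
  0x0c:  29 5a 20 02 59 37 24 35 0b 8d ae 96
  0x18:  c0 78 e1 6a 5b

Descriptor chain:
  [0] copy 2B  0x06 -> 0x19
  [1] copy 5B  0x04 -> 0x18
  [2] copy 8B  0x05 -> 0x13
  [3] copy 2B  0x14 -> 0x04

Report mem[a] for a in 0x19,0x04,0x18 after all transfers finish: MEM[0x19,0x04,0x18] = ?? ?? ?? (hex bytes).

D0: mem[0x19..0x1a] <- [42 c1]
D1: mem[0x18..0x1c] <- [4d 07 42 c1 f3]
D2: mem[0x13..0x1a] <- [07 42 c1 f3 46 17 26 29]
D3: mem[0x04..0x05] <- [42 c1]
query mem[0x19]=0x26, mem[0x04]=0x42, mem[0x18]=0x17

MEM[0x19,0x04,0x18] = 26 42 17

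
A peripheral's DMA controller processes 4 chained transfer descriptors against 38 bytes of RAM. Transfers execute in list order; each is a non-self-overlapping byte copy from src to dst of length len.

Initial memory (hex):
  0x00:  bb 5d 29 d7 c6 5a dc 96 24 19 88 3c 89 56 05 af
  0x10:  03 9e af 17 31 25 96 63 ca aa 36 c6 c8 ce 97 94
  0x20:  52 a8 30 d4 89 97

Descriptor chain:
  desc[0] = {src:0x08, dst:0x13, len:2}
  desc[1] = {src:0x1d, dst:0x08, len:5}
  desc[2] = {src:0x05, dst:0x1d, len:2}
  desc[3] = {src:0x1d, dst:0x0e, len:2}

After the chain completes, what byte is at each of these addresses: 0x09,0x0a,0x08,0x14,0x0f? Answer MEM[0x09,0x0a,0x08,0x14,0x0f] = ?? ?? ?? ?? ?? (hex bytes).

#0 dst[0x13+2] := {0x24,0x19}
#1 dst[0x08+5] := {0xce,0x97,0x94,0x52,0xa8}
#2 dst[0x1d+2] := {0x5a,0xdc}
#3 dst[0x0e+2] := {0x5a,0xdc}
query mem[0x09]=0x97, mem[0x0a]=0x94, mem[0x08]=0xce, mem[0x14]=0x19, mem[0x0f]=0xdc

MEM[0x09,0x0a,0x08,0x14,0x0f] = 97 94 ce 19 dc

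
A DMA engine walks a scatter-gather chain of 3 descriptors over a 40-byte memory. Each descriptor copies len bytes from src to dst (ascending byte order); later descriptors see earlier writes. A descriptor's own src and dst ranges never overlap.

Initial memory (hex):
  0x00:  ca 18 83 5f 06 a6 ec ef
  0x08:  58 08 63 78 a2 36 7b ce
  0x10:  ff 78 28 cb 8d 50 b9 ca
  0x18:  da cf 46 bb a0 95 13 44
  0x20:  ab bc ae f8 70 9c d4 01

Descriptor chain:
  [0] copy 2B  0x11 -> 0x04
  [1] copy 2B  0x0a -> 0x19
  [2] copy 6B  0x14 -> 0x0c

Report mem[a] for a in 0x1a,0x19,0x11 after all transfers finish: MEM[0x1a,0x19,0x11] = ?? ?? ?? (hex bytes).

MEM[0x1a,0x19,0x11] = 78 63 63

D0: mem[0x04..0x05] <- [78 28]
D1: mem[0x19..0x1a] <- [63 78]
D2: mem[0x0c..0x11] <- [8d 50 b9 ca da 63]
query mem[0x1a]=0x78, mem[0x19]=0x63, mem[0x11]=0x63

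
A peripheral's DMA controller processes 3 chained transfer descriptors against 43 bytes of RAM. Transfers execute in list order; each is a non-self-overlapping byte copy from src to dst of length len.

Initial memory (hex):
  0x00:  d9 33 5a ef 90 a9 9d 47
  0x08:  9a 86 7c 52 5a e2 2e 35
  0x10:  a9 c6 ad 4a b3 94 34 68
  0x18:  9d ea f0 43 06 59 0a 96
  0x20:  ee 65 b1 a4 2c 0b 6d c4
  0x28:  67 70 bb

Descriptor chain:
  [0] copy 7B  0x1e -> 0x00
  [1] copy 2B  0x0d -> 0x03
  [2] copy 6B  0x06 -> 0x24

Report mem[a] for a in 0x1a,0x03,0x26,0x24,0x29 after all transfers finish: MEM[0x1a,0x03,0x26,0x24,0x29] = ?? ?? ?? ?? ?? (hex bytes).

MEM[0x1a,0x03,0x26,0x24,0x29] = f0 e2 9a 2c 52

D0: mem[0x00..0x06] <- [0a 96 ee 65 b1 a4 2c]
D1: mem[0x03..0x04] <- [e2 2e]
D2: mem[0x24..0x29] <- [2c 47 9a 86 7c 52]
query mem[0x1a]=0xf0, mem[0x03]=0xe2, mem[0x26]=0x9a, mem[0x24]=0x2c, mem[0x29]=0x52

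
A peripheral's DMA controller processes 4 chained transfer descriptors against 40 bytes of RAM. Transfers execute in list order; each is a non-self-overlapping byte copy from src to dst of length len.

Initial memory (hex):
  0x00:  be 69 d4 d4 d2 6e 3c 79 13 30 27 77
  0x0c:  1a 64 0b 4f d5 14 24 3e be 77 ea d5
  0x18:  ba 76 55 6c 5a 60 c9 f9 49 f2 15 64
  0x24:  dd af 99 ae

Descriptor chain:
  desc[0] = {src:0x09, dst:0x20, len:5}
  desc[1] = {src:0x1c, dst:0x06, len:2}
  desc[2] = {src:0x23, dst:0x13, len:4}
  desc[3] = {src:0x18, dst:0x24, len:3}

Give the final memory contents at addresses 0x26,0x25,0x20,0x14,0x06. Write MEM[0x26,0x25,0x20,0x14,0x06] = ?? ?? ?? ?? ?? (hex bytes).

  after D0: wrote 5B at 0x20 = 3027771a64
  after D1: wrote 2B at 0x06 = 5a60
  after D2: wrote 4B at 0x13 = 1a64af99
  after D3: wrote 3B at 0x24 = ba7655
query mem[0x26]=0x55, mem[0x25]=0x76, mem[0x20]=0x30, mem[0x14]=0x64, mem[0x06]=0x5a

MEM[0x26,0x25,0x20,0x14,0x06] = 55 76 30 64 5a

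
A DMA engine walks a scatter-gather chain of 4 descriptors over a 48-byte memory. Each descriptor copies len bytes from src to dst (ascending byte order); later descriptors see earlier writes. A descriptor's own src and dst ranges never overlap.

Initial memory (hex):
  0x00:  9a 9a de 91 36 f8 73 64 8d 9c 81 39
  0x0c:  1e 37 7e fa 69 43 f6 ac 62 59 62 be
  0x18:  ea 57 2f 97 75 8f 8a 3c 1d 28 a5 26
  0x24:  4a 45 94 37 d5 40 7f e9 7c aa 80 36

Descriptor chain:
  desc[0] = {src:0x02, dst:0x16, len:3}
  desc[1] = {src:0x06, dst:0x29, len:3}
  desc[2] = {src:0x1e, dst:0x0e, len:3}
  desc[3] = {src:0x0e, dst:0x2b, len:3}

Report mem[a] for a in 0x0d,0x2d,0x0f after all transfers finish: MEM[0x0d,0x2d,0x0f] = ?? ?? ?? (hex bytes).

MEM[0x0d,0x2d,0x0f] = 37 1d 3c

#0 dst[0x16+3] := {0xde,0x91,0x36}
#1 dst[0x29+3] := {0x73,0x64,0x8d}
#2 dst[0x0e+3] := {0x8a,0x3c,0x1d}
#3 dst[0x2b+3] := {0x8a,0x3c,0x1d}
query mem[0x0d]=0x37, mem[0x2d]=0x1d, mem[0x0f]=0x3c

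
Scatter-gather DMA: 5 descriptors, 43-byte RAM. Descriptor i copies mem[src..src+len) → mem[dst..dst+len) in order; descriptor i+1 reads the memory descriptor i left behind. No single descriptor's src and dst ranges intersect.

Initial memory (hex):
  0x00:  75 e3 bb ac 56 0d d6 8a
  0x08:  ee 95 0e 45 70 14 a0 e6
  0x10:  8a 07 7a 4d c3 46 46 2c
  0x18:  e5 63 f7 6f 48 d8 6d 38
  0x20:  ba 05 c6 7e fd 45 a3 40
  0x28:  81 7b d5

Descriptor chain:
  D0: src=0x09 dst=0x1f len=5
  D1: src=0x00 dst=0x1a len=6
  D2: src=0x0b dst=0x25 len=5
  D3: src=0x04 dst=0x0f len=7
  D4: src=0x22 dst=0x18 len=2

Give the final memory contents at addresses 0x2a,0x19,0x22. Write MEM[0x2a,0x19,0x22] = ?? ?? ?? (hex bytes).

MEM[0x2a,0x19,0x22] = d5 14 70

  after D0: wrote 5B at 0x1f = 950e457014
  after D1: wrote 6B at 0x1a = 75e3bbac560d
  after D2: wrote 5B at 0x25 = 457014a0e6
  after D3: wrote 7B at 0x0f = 560dd68aee950e
  after D4: wrote 2B at 0x18 = 7014
query mem[0x2a]=0xd5, mem[0x19]=0x14, mem[0x22]=0x70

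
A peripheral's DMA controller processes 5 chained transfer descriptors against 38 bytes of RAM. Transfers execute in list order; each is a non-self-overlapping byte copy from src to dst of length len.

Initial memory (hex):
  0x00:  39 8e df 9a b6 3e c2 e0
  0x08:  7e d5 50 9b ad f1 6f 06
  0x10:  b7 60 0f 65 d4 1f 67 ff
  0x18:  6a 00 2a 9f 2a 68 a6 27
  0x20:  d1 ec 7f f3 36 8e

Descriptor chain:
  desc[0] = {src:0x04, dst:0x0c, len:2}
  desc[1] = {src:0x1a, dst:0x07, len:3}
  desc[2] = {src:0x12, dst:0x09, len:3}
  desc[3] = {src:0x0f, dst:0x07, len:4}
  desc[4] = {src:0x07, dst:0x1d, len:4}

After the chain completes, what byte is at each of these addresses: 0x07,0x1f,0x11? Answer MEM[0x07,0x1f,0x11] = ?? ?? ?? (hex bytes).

MEM[0x07,0x1f,0x11] = 06 60 60

[0] 0x04->0x0c len=2 : b6 3e
[1] 0x1a->0x07 len=3 : 2a 9f 2a
[2] 0x12->0x09 len=3 : 0f 65 d4
[3] 0x0f->0x07 len=4 : 06 b7 60 0f
[4] 0x07->0x1d len=4 : 06 b7 60 0f
query mem[0x07]=0x06, mem[0x1f]=0x60, mem[0x11]=0x60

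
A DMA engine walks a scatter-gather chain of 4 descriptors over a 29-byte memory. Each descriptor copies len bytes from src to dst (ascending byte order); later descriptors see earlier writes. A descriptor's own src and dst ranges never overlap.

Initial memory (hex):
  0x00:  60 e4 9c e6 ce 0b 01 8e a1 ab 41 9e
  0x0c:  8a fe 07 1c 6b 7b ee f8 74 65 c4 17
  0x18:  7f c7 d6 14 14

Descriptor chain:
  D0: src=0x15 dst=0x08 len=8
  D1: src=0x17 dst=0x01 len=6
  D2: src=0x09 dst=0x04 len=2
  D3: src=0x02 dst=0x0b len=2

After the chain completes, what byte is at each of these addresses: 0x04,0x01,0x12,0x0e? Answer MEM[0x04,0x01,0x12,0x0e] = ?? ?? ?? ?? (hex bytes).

MEM[0x04,0x01,0x12,0x0e] = c4 17 ee 14

#0 dst[0x08+8] := {0x65,0xc4,0x17,0x7f,0xc7,0xd6,0x14,0x14}
#1 dst[0x01+6] := {0x17,0x7f,0xc7,0xd6,0x14,0x14}
#2 dst[0x04+2] := {0xc4,0x17}
#3 dst[0x0b+2] := {0x7f,0xc7}
query mem[0x04]=0xc4, mem[0x01]=0x17, mem[0x12]=0xee, mem[0x0e]=0x14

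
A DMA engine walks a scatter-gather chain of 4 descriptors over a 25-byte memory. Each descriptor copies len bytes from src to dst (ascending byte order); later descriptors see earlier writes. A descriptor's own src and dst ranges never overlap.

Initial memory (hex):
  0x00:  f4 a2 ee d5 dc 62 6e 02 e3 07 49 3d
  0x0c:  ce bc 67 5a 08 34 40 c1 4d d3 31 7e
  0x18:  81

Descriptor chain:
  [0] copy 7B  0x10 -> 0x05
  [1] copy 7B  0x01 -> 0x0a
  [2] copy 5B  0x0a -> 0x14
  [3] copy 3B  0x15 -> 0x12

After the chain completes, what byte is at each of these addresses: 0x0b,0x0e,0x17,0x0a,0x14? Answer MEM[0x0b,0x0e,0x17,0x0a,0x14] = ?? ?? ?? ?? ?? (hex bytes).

MEM[0x0b,0x0e,0x17,0x0a,0x14] = ee 08 dc a2 dc

  after D0: wrote 7B at 0x05 = 083440c14dd331
  after D1: wrote 7B at 0x0a = a2eed5dc083440
  after D2: wrote 5B at 0x14 = a2eed5dc08
  after D3: wrote 3B at 0x12 = eed5dc
query mem[0x0b]=0xee, mem[0x0e]=0x08, mem[0x17]=0xdc, mem[0x0a]=0xa2, mem[0x14]=0xdc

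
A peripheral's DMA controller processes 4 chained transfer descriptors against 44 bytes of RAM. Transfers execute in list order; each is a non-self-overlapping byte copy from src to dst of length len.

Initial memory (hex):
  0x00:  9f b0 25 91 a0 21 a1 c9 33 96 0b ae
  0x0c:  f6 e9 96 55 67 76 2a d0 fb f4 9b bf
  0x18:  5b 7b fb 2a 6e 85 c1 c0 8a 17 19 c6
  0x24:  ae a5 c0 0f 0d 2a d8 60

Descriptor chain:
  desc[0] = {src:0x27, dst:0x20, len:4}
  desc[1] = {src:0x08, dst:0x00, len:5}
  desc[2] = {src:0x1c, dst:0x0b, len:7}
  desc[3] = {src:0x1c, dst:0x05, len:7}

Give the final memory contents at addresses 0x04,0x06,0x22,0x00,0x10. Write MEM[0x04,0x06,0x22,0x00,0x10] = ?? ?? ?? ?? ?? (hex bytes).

D0: mem[0x20..0x23] <- [0f 0d 2a d8]
D1: mem[0x00..0x04] <- [33 96 0b ae f6]
D2: mem[0x0b..0x11] <- [6e 85 c1 c0 0f 0d 2a]
D3: mem[0x05..0x0b] <- [6e 85 c1 c0 0f 0d 2a]
query mem[0x04]=0xf6, mem[0x06]=0x85, mem[0x22]=0x2a, mem[0x00]=0x33, mem[0x10]=0x0d

MEM[0x04,0x06,0x22,0x00,0x10] = f6 85 2a 33 0d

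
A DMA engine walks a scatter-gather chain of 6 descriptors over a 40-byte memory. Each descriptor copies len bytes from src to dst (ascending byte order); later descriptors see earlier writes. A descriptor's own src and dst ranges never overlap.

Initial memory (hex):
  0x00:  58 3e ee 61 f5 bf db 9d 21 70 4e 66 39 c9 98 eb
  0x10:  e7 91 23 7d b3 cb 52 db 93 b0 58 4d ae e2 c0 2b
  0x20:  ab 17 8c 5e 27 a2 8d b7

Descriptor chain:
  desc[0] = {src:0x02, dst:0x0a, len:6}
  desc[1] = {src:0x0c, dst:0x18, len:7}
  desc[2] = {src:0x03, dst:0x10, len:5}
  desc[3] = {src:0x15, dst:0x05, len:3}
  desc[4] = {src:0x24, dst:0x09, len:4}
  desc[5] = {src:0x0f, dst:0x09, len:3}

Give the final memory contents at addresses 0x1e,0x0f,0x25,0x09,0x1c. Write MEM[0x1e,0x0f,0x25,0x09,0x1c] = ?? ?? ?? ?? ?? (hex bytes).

[0] 0x02->0x0a len=6 : ee 61 f5 bf db 9d
[1] 0x0c->0x18 len=7 : f5 bf db 9d e7 91 23
[2] 0x03->0x10 len=5 : 61 f5 bf db 9d
[3] 0x15->0x05 len=3 : cb 52 db
[4] 0x24->0x09 len=4 : 27 a2 8d b7
[5] 0x0f->0x09 len=3 : 9d 61 f5
query mem[0x1e]=0x23, mem[0x0f]=0x9d, mem[0x25]=0xa2, mem[0x09]=0x9d, mem[0x1c]=0xe7

MEM[0x1e,0x0f,0x25,0x09,0x1c] = 23 9d a2 9d e7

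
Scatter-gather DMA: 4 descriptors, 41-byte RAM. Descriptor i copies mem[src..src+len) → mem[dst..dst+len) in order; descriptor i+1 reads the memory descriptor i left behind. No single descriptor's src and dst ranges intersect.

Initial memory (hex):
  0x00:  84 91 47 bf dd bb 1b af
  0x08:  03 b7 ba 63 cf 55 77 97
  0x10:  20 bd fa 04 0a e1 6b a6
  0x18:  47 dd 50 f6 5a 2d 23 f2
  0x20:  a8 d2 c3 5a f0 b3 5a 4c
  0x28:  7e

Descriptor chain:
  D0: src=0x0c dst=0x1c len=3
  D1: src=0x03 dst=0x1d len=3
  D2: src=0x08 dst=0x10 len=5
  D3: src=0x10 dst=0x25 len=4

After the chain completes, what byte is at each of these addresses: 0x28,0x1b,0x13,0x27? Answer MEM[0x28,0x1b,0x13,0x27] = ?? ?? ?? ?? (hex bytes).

[0] 0x0c->0x1c len=3 : cf 55 77
[1] 0x03->0x1d len=3 : bf dd bb
[2] 0x08->0x10 len=5 : 03 b7 ba 63 cf
[3] 0x10->0x25 len=4 : 03 b7 ba 63
query mem[0x28]=0x63, mem[0x1b]=0xf6, mem[0x13]=0x63, mem[0x27]=0xba

MEM[0x28,0x1b,0x13,0x27] = 63 f6 63 ba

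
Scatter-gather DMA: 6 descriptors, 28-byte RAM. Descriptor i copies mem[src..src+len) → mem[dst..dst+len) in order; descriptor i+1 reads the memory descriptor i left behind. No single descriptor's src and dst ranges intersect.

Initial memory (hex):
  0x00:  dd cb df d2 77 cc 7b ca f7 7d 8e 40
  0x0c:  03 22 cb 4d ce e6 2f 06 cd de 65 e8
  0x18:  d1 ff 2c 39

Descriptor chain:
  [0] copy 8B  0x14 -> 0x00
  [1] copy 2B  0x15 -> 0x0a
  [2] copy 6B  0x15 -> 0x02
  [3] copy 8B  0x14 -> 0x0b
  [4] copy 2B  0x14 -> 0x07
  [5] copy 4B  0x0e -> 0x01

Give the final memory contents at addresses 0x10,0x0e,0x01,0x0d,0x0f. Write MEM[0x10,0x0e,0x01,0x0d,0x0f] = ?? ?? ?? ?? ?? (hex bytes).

MEM[0x10,0x0e,0x01,0x0d,0x0f] = ff e8 e8 65 d1

[0] 0x14->0x00 len=8 : cd de 65 e8 d1 ff 2c 39
[1] 0x15->0x0a len=2 : de 65
[2] 0x15->0x02 len=6 : de 65 e8 d1 ff 2c
[3] 0x14->0x0b len=8 : cd de 65 e8 d1 ff 2c 39
[4] 0x14->0x07 len=2 : cd de
[5] 0x0e->0x01 len=4 : e8 d1 ff 2c
query mem[0x10]=0xff, mem[0x0e]=0xe8, mem[0x01]=0xe8, mem[0x0d]=0x65, mem[0x0f]=0xd1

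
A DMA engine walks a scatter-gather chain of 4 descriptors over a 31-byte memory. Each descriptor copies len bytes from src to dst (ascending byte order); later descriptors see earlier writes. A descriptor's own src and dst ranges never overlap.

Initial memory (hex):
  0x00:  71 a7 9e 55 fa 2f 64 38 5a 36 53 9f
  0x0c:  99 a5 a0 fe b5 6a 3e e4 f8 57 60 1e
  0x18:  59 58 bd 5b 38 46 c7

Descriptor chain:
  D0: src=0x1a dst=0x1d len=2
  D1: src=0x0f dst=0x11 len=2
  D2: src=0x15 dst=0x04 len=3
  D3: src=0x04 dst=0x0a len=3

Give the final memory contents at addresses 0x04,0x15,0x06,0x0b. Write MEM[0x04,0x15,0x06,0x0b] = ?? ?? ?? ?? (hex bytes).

#0 dst[0x1d+2] := {0xbd,0x5b}
#1 dst[0x11+2] := {0xfe,0xb5}
#2 dst[0x04+3] := {0x57,0x60,0x1e}
#3 dst[0x0a+3] := {0x57,0x60,0x1e}
query mem[0x04]=0x57, mem[0x15]=0x57, mem[0x06]=0x1e, mem[0x0b]=0x60

MEM[0x04,0x15,0x06,0x0b] = 57 57 1e 60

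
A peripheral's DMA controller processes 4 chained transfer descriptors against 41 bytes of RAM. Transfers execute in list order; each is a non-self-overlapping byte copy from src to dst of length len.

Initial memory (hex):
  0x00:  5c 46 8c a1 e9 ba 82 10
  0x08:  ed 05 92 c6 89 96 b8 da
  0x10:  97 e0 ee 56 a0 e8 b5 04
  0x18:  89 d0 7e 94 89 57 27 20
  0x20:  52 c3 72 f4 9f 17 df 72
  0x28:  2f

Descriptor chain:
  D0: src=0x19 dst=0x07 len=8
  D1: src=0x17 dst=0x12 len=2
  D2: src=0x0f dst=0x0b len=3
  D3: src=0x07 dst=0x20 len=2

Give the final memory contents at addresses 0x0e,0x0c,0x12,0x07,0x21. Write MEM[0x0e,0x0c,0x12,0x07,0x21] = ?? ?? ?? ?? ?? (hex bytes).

MEM[0x0e,0x0c,0x12,0x07,0x21] = 52 97 04 d0 7e

  after D0: wrote 8B at 0x07 = d07e948957272052
  after D1: wrote 2B at 0x12 = 0489
  after D2: wrote 3B at 0x0b = da97e0
  after D3: wrote 2B at 0x20 = d07e
query mem[0x0e]=0x52, mem[0x0c]=0x97, mem[0x12]=0x04, mem[0x07]=0xd0, mem[0x21]=0x7e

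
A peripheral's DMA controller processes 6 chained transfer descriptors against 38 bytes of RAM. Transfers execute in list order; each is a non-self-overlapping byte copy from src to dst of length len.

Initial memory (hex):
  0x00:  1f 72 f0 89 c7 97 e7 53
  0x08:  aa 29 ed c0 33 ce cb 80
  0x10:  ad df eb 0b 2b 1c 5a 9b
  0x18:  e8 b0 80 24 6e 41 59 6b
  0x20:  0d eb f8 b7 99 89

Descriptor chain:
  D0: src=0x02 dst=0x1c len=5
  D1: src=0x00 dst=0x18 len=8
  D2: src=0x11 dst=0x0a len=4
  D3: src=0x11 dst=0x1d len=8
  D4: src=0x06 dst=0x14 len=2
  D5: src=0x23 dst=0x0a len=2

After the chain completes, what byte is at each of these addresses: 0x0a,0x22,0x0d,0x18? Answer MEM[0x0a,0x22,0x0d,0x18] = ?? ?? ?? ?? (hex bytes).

[0] 0x02->0x1c len=5 : f0 89 c7 97 e7
[1] 0x00->0x18 len=8 : 1f 72 f0 89 c7 97 e7 53
[2] 0x11->0x0a len=4 : df eb 0b 2b
[3] 0x11->0x1d len=8 : df eb 0b 2b 1c 5a 9b 1f
[4] 0x06->0x14 len=2 : e7 53
[5] 0x23->0x0a len=2 : 9b 1f
query mem[0x0a]=0x9b, mem[0x22]=0x5a, mem[0x0d]=0x2b, mem[0x18]=0x1f

MEM[0x0a,0x22,0x0d,0x18] = 9b 5a 2b 1f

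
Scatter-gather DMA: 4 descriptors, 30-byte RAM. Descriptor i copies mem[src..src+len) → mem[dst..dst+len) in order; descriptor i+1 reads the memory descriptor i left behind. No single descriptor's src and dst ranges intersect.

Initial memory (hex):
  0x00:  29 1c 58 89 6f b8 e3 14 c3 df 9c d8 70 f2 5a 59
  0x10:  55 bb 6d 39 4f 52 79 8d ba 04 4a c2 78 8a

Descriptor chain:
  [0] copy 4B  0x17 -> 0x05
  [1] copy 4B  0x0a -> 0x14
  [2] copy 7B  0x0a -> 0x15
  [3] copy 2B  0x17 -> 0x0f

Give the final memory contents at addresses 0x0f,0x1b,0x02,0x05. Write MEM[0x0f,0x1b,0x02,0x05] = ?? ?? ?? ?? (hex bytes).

#0 dst[0x05+4] := {0x8d,0xba,0x04,0x4a}
#1 dst[0x14+4] := {0x9c,0xd8,0x70,0xf2}
#2 dst[0x15+7] := {0x9c,0xd8,0x70,0xf2,0x5a,0x59,0x55}
#3 dst[0x0f+2] := {0x70,0xf2}
query mem[0x0f]=0x70, mem[0x1b]=0x55, mem[0x02]=0x58, mem[0x05]=0x8d

MEM[0x0f,0x1b,0x02,0x05] = 70 55 58 8d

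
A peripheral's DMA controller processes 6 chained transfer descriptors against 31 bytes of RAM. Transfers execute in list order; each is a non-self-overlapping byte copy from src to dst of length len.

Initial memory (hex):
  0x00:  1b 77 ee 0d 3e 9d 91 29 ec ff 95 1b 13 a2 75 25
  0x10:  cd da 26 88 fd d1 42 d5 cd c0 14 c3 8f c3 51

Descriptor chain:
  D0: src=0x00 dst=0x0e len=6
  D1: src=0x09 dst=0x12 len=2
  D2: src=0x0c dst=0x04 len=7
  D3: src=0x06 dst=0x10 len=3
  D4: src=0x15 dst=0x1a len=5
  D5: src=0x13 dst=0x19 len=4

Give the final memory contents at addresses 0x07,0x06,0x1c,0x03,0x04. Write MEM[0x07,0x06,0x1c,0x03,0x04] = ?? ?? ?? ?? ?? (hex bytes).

  after D0: wrote 6B at 0x0e = 1b77ee0d3e9d
  after D1: wrote 2B at 0x12 = ff95
  after D2: wrote 7B at 0x04 = 13a21b77ee0dff
  after D3: wrote 3B at 0x10 = 1b77ee
  after D4: wrote 5B at 0x1a = d142d5cdc0
  after D5: wrote 4B at 0x19 = 95fdd142
query mem[0x07]=0x77, mem[0x06]=0x1b, mem[0x1c]=0x42, mem[0x03]=0x0d, mem[0x04]=0x13

MEM[0x07,0x06,0x1c,0x03,0x04] = 77 1b 42 0d 13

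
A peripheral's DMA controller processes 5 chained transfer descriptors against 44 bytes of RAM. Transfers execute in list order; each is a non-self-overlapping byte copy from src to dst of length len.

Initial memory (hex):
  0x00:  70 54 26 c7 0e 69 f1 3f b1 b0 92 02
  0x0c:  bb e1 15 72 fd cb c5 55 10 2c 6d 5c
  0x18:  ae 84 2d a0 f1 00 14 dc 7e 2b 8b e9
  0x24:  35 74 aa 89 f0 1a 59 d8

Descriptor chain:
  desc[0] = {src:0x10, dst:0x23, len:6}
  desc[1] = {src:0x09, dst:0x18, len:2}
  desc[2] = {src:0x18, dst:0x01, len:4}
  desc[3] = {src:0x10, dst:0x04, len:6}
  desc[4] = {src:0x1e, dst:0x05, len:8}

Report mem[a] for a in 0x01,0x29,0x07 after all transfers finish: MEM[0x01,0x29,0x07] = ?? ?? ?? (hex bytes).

#0 dst[0x23+6] := {0xfd,0xcb,0xc5,0x55,0x10,0x2c}
#1 dst[0x18+2] := {0xb0,0x92}
#2 dst[0x01+4] := {0xb0,0x92,0x2d,0xa0}
#3 dst[0x04+6] := {0xfd,0xcb,0xc5,0x55,0x10,0x2c}
#4 dst[0x05+8] := {0x14,0xdc,0x7e,0x2b,0x8b,0xfd,0xcb,0xc5}
query mem[0x01]=0xb0, mem[0x29]=0x1a, mem[0x07]=0x7e

MEM[0x01,0x29,0x07] = b0 1a 7e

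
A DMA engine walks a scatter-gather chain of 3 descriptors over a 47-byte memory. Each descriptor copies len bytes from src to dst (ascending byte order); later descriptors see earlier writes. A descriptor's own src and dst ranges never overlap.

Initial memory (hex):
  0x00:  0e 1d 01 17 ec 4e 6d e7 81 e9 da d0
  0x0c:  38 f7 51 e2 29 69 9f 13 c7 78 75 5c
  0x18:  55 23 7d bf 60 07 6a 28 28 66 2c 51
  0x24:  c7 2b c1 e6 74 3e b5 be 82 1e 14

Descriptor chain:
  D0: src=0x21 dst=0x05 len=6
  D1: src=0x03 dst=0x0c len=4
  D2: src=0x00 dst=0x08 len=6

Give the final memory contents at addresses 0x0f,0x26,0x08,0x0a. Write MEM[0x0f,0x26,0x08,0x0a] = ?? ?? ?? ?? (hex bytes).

[0] 0x21->0x05 len=6 : 66 2c 51 c7 2b c1
[1] 0x03->0x0c len=4 : 17 ec 66 2c
[2] 0x00->0x08 len=6 : 0e 1d 01 17 ec 66
query mem[0x0f]=0x2c, mem[0x26]=0xc1, mem[0x08]=0x0e, mem[0x0a]=0x01

MEM[0x0f,0x26,0x08,0x0a] = 2c c1 0e 01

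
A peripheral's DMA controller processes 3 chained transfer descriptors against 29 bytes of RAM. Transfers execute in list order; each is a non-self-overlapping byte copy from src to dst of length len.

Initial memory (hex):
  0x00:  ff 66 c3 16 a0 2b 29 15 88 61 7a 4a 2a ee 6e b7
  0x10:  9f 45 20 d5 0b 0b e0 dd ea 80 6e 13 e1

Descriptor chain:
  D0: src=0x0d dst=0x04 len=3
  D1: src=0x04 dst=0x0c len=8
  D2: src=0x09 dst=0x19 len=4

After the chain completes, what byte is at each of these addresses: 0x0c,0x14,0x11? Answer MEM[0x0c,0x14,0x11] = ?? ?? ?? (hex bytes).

[0] 0x0d->0x04 len=3 : ee 6e b7
[1] 0x04->0x0c len=8 : ee 6e b7 15 88 61 7a 4a
[2] 0x09->0x19 len=4 : 61 7a 4a ee
query mem[0x0c]=0xee, mem[0x14]=0x0b, mem[0x11]=0x61

MEM[0x0c,0x14,0x11] = ee 0b 61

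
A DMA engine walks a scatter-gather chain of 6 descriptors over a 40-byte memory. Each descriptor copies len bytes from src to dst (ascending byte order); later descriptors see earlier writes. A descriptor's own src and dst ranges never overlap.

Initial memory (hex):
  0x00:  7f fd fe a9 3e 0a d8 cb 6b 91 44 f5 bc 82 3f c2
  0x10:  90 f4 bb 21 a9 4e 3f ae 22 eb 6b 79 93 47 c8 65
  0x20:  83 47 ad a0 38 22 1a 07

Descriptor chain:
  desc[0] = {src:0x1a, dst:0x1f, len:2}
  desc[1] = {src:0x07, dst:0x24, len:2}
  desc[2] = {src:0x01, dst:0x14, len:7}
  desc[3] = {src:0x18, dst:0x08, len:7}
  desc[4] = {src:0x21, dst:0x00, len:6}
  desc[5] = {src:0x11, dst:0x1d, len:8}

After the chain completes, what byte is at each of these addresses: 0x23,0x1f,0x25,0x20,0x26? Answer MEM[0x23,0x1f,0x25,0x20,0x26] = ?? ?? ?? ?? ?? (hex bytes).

D0: mem[0x1f..0x20] <- [6b 79]
D1: mem[0x24..0x25] <- [cb 6b]
D2: mem[0x14..0x1a] <- [fd fe a9 3e 0a d8 cb]
D3: mem[0x08..0x0e] <- [0a d8 cb 79 93 47 c8]
D4: mem[0x00..0x05] <- [47 ad a0 cb 6b 1a]
D5: mem[0x1d..0x24] <- [f4 bb 21 fd fe a9 3e 0a]
query mem[0x23]=0x3e, mem[0x1f]=0x21, mem[0x25]=0x6b, mem[0x20]=0xfd, mem[0x26]=0x1a

MEM[0x23,0x1f,0x25,0x20,0x26] = 3e 21 6b fd 1a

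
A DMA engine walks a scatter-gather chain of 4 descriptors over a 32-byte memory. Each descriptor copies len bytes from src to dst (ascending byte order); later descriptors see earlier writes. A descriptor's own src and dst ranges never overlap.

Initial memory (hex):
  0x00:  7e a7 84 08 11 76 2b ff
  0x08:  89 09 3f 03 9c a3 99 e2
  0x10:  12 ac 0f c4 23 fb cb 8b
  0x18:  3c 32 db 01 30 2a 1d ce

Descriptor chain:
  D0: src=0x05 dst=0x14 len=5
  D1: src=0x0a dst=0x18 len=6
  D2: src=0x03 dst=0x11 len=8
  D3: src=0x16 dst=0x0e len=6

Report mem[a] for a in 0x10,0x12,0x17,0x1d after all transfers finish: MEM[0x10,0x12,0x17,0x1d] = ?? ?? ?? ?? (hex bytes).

MEM[0x10,0x12,0x17,0x1d] = 3f 9c 09 e2

D0: mem[0x14..0x18] <- [76 2b ff 89 09]
D1: mem[0x18..0x1d] <- [3f 03 9c a3 99 e2]
D2: mem[0x11..0x18] <- [08 11 76 2b ff 89 09 3f]
D3: mem[0x0e..0x13] <- [89 09 3f 03 9c a3]
query mem[0x10]=0x3f, mem[0x12]=0x9c, mem[0x17]=0x09, mem[0x1d]=0xe2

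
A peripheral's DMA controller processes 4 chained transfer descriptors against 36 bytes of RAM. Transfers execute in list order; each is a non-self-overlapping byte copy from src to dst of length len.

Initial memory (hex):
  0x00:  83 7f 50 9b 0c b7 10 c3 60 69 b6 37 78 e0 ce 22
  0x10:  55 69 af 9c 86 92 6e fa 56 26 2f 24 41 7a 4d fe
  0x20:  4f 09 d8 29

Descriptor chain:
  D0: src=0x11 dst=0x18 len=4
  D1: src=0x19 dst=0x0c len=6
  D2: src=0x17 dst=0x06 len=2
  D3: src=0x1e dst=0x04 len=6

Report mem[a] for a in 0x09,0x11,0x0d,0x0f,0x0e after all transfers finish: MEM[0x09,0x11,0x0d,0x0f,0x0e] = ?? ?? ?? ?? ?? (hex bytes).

[0] 0x11->0x18 len=4 : 69 af 9c 86
[1] 0x19->0x0c len=6 : af 9c 86 41 7a 4d
[2] 0x17->0x06 len=2 : fa 69
[3] 0x1e->0x04 len=6 : 4d fe 4f 09 d8 29
query mem[0x09]=0x29, mem[0x11]=0x4d, mem[0x0d]=0x9c, mem[0x0f]=0x41, mem[0x0e]=0x86

MEM[0x09,0x11,0x0d,0x0f,0x0e] = 29 4d 9c 41 86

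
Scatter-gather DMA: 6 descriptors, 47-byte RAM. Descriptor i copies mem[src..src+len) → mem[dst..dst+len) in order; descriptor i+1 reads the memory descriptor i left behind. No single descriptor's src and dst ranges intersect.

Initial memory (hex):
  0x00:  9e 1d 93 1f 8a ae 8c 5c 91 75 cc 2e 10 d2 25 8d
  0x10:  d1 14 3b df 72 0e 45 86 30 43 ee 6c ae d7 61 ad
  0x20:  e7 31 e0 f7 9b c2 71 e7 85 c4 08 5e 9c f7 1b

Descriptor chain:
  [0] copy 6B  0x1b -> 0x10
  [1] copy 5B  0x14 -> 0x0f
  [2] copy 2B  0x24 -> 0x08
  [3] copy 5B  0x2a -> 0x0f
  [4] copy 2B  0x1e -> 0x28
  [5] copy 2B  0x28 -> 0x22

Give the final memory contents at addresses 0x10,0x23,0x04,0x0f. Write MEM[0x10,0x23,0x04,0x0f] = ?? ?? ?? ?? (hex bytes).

MEM[0x10,0x23,0x04,0x0f] = 5e ad 8a 08

  after D0: wrote 6B at 0x10 = 6caed761ade7
  after D1: wrote 5B at 0x0f = ade7458630
  after D2: wrote 2B at 0x08 = 9bc2
  after D3: wrote 5B at 0x0f = 085e9cf71b
  after D4: wrote 2B at 0x28 = 61ad
  after D5: wrote 2B at 0x22 = 61ad
query mem[0x10]=0x5e, mem[0x23]=0xad, mem[0x04]=0x8a, mem[0x0f]=0x08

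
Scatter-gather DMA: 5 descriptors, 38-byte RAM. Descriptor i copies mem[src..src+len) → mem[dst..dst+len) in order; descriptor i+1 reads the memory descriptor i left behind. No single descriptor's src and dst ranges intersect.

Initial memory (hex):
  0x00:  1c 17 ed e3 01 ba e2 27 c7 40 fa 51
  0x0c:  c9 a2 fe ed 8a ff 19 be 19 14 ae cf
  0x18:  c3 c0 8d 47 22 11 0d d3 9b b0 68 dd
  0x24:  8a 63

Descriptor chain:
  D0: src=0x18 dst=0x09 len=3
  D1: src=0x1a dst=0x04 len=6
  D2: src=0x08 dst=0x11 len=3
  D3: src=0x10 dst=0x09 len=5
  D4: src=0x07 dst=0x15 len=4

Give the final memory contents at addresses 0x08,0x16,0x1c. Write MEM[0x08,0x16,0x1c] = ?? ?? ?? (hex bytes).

MEM[0x08,0x16,0x1c] = 0d 0d 22

D0: mem[0x09..0x0b] <- [c3 c0 8d]
D1: mem[0x04..0x09] <- [8d 47 22 11 0d d3]
D2: mem[0x11..0x13] <- [0d d3 c0]
D3: mem[0x09..0x0d] <- [8a 0d d3 c0 19]
D4: mem[0x15..0x18] <- [11 0d 8a 0d]
query mem[0x08]=0x0d, mem[0x16]=0x0d, mem[0x1c]=0x22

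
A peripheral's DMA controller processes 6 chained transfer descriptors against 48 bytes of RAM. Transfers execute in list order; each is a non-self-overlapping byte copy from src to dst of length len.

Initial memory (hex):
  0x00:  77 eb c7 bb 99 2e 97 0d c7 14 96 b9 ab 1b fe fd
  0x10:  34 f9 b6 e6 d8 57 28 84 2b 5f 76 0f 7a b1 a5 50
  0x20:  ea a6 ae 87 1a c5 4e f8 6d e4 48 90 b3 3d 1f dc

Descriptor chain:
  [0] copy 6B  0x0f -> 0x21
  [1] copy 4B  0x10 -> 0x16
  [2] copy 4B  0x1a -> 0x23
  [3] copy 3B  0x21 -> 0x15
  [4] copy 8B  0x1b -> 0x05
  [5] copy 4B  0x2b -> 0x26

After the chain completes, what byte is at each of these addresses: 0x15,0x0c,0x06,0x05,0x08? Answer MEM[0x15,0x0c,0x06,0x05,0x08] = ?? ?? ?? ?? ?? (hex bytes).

MEM[0x15,0x0c,0x06,0x05,0x08] = fd 34 7a 0f a5

[0] 0x0f->0x21 len=6 : fd 34 f9 b6 e6 d8
[1] 0x10->0x16 len=4 : 34 f9 b6 e6
[2] 0x1a->0x23 len=4 : 76 0f 7a b1
[3] 0x21->0x15 len=3 : fd 34 76
[4] 0x1b->0x05 len=8 : 0f 7a b1 a5 50 ea fd 34
[5] 0x2b->0x26 len=4 : 90 b3 3d 1f
query mem[0x15]=0xfd, mem[0x0c]=0x34, mem[0x06]=0x7a, mem[0x05]=0x0f, mem[0x08]=0xa5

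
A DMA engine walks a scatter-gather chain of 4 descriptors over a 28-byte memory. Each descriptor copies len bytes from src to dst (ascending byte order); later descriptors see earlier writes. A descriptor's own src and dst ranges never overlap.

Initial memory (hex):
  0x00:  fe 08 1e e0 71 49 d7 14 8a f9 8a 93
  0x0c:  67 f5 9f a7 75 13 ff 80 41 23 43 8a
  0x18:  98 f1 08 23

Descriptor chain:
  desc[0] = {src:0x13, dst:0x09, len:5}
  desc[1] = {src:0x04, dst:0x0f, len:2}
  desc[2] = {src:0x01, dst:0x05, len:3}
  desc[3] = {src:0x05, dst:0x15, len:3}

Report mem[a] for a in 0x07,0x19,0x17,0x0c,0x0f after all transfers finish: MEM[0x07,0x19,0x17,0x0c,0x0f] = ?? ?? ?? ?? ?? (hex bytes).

D0: mem[0x09..0x0d] <- [80 41 23 43 8a]
D1: mem[0x0f..0x10] <- [71 49]
D2: mem[0x05..0x07] <- [08 1e e0]
D3: mem[0x15..0x17] <- [08 1e e0]
query mem[0x07]=0xe0, mem[0x19]=0xf1, mem[0x17]=0xe0, mem[0x0c]=0x43, mem[0x0f]=0x71

MEM[0x07,0x19,0x17,0x0c,0x0f] = e0 f1 e0 43 71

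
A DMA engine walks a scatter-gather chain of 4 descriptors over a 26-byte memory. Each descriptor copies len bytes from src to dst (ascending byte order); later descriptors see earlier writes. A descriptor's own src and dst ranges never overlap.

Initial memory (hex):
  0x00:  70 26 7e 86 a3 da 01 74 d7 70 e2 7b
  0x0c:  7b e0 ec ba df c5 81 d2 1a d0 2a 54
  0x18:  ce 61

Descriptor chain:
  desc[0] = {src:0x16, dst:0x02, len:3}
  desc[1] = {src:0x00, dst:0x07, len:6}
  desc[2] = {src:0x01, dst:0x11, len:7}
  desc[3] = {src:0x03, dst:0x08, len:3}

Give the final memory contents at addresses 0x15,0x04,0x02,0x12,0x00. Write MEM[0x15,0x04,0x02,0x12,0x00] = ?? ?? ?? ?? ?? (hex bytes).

MEM[0x15,0x04,0x02,0x12,0x00] = da ce 2a 2a 70

#0 dst[0x02+3] := {0x2a,0x54,0xce}
#1 dst[0x07+6] := {0x70,0x26,0x2a,0x54,0xce,0xda}
#2 dst[0x11+7] := {0x26,0x2a,0x54,0xce,0xda,0x01,0x70}
#3 dst[0x08+3] := {0x54,0xce,0xda}
query mem[0x15]=0xda, mem[0x04]=0xce, mem[0x02]=0x2a, mem[0x12]=0x2a, mem[0x00]=0x70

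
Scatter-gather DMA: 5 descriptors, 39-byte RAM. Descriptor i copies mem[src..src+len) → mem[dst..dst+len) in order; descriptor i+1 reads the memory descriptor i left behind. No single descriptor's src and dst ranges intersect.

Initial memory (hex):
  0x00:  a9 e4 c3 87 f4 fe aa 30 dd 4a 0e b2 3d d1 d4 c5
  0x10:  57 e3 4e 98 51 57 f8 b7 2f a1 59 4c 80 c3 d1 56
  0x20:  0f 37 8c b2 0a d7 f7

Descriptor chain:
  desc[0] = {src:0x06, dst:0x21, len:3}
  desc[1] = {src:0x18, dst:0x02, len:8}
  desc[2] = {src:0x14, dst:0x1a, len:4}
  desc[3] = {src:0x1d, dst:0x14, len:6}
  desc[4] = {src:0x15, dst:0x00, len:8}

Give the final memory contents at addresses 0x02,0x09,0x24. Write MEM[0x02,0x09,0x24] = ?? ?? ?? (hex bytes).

MEM[0x02,0x09,0x24] = 0f 56 0a

#0 dst[0x21+3] := {0xaa,0x30,0xdd}
#1 dst[0x02+8] := {0x2f,0xa1,0x59,0x4c,0x80,0xc3,0xd1,0x56}
#2 dst[0x1a+4] := {0x51,0x57,0xf8,0xb7}
#3 dst[0x14+6] := {0xb7,0xd1,0x56,0x0f,0xaa,0x30}
#4 dst[0x00+8] := {0xd1,0x56,0x0f,0xaa,0x30,0x51,0x57,0xf8}
query mem[0x02]=0x0f, mem[0x09]=0x56, mem[0x24]=0x0a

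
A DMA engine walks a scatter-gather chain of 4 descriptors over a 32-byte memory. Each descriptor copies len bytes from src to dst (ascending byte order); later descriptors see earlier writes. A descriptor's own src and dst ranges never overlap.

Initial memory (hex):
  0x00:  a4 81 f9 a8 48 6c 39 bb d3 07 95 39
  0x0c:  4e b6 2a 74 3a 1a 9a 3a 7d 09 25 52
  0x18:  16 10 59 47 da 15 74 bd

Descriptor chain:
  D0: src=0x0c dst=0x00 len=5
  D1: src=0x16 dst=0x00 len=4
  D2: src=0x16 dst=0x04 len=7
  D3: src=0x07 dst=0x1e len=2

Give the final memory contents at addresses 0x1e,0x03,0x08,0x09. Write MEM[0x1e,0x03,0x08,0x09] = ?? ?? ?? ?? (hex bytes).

MEM[0x1e,0x03,0x08,0x09] = 10 10 59 47

D0: mem[0x00..0x04] <- [4e b6 2a 74 3a]
D1: mem[0x00..0x03] <- [25 52 16 10]
D2: mem[0x04..0x0a] <- [25 52 16 10 59 47 da]
D3: mem[0x1e..0x1f] <- [10 59]
query mem[0x1e]=0x10, mem[0x03]=0x10, mem[0x08]=0x59, mem[0x09]=0x47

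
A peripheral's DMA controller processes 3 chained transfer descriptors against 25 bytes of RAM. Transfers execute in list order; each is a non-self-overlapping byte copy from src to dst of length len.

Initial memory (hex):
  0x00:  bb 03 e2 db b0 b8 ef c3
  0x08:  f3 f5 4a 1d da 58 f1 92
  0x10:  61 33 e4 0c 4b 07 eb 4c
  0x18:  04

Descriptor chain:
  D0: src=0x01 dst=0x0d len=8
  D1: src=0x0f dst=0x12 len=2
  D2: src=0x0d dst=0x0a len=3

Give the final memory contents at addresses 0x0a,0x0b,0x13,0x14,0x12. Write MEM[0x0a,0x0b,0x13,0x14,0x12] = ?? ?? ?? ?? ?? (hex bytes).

  after D0: wrote 8B at 0x0d = 03e2dbb0b8efc3f3
  after D1: wrote 2B at 0x12 = dbb0
  after D2: wrote 3B at 0x0a = 03e2db
query mem[0x0a]=0x03, mem[0x0b]=0xe2, mem[0x13]=0xb0, mem[0x14]=0xf3, mem[0x12]=0xdb

MEM[0x0a,0x0b,0x13,0x14,0x12] = 03 e2 b0 f3 db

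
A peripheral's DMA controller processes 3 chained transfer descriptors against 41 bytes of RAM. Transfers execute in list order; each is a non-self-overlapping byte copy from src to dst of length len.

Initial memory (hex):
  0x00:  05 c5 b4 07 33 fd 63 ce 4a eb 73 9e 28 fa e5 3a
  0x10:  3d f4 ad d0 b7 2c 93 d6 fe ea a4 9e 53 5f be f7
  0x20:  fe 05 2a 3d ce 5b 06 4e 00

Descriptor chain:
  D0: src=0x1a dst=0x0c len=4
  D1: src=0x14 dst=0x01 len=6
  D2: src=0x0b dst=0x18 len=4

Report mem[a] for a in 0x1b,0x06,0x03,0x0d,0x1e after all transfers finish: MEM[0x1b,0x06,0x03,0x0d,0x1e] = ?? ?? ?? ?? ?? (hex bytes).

D0: mem[0x0c..0x0f] <- [a4 9e 53 5f]
D1: mem[0x01..0x06] <- [b7 2c 93 d6 fe ea]
D2: mem[0x18..0x1b] <- [9e a4 9e 53]
query mem[0x1b]=0x53, mem[0x06]=0xea, mem[0x03]=0x93, mem[0x0d]=0x9e, mem[0x1e]=0xbe

MEM[0x1b,0x06,0x03,0x0d,0x1e] = 53 ea 93 9e be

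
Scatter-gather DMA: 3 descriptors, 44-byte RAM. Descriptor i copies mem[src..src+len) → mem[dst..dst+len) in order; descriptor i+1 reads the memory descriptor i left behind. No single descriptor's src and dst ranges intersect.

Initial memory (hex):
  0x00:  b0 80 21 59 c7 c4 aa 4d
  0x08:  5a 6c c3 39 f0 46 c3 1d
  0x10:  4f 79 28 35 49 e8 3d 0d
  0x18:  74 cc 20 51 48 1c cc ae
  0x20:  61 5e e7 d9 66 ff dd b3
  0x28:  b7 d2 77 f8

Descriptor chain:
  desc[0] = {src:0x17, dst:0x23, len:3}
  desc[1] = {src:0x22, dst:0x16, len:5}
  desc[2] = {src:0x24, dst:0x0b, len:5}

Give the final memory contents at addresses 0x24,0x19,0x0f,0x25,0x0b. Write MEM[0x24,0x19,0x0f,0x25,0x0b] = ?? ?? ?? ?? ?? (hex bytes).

[0] 0x17->0x23 len=3 : 0d 74 cc
[1] 0x22->0x16 len=5 : e7 0d 74 cc dd
[2] 0x24->0x0b len=5 : 74 cc dd b3 b7
query mem[0x24]=0x74, mem[0x19]=0xcc, mem[0x0f]=0xb7, mem[0x25]=0xcc, mem[0x0b]=0x74

MEM[0x24,0x19,0x0f,0x25,0x0b] = 74 cc b7 cc 74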